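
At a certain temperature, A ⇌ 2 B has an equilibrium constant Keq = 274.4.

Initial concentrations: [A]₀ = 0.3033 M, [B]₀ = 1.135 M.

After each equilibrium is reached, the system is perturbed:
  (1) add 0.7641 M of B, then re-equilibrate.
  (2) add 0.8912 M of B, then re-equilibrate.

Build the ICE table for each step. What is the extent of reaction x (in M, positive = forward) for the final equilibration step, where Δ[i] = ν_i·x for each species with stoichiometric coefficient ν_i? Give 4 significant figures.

Q₀ = 4.247 vs Keq = 274.4 ⇒ Q<K, forward
Step 1:
                    A           B
  I            0.3033       1.135
  C           -0.2925       0.585
  E           0.01078        1.72
  solve Keq expr → x = 0.2925; check Q = 274.4
Then add 0.7641 M of B.
Step 2:
                    A           B
  I           0.01078       2.484
  C            0.0113     -0.0226
  E           0.02208       2.462
  solve Keq expr → x = -0.0113; check Q = 274.4
Then add 0.8912 M of B.
Step 3:
                    A           B
  I           0.02208       3.353
  C           0.01801    -0.03602
  E           0.04009       3.317
  solve Keq expr → x = -0.01801; check Q = 274.4

x = -0.01801 M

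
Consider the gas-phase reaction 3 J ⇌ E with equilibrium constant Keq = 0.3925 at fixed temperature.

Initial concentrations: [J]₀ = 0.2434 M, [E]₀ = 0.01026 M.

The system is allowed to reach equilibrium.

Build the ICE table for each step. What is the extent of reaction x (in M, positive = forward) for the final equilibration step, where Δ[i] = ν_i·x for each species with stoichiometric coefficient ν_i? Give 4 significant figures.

x = -0.003773 M

Q₀ = 0.7115 vs Keq = 0.3925 ⇒ Q>K, reverse
Step 1:
                  J         E
  init       0.2434   0.01026
  Δ         0.01132 -0.003773
  eq         0.2547  0.006487
  solve Keq expr → x = -0.003773; check Q = 0.3925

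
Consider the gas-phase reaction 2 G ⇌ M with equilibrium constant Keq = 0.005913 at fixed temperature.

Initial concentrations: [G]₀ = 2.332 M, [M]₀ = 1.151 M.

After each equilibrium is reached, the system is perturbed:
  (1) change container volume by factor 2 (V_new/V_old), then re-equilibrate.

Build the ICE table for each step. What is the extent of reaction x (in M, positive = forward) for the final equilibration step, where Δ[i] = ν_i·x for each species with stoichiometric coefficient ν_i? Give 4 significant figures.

x = -0.02724 M

Q₀ = 0.2116 vs Keq = 0.005913 ⇒ Q>K, reverse
Step 1:
                  G         M
  Initial     2.332     1.151
  Change      2.073    -1.036
  Equil       4.405    0.1147
  solve Keq expr → x = -1.036; check Q = 0.005913
Then change container volume by factor 2 (V_new/V_old).
Step 2:
                  G         M
  Initial     2.202   0.05736
  Change    0.05448  -0.02724
  Equil       2.257   0.03011
  solve Keq expr → x = -0.02724; check Q = 0.005913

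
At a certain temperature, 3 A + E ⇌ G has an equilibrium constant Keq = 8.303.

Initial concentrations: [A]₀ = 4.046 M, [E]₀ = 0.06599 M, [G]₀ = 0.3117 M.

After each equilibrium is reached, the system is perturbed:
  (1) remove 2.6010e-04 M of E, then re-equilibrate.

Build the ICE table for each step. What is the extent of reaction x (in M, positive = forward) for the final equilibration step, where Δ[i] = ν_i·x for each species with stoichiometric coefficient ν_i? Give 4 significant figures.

x = -2.5907e-04 M

Q₀ = 0.07132 vs Keq = 8.303 ⇒ Q<K, forward
Step 1:
                   A          E          G
  Initial      4.046    0.06599     0.3117
  Change     -0.1956   -0.06519    0.06519
  Equil         3.85 7.9517e-04     0.3769
  solve Keq expr → x = 0.06519; check Q = 8.303
Then remove 2.6010e-04 M of E.
Step 2:
                   A          E          G
  Initial       3.85 5.3507e-04     0.3769
  Change  7.7722e-04 2.5907e-04 -2.5907e-04
  Equil        3.851 7.9415e-04     0.3766
  solve Keq expr → x = -2.5907e-04; check Q = 8.303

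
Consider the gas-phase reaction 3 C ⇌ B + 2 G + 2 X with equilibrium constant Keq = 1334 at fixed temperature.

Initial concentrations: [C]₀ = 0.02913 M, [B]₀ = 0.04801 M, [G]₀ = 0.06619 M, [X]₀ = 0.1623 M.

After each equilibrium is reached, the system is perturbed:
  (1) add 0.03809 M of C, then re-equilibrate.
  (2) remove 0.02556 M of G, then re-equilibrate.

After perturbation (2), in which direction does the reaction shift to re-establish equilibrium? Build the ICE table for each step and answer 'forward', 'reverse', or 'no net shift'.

Direction: forward

Q₀ = 0.2241 vs Keq = 1334 ⇒ Q<K, forward
Step 1:
                  C         B         G         X
  Initial   0.02913   0.04801   0.06619    0.1623
  Change   -0.02699  0.008996   0.01799   0.01799
  Equil    0.002143   0.05701   0.08418    0.1803
  solve Keq expr → x = 0.008996; check Q = 1334
Then add 0.03809 M of C.
Step 2:
                  C         B         G         X
  Initial   0.04023   0.05701   0.08418    0.1803
  Change   -0.03727   0.01242   0.02485   0.02485
  Equil    0.002964   0.06943     0.109    0.2051
  solve Keq expr → x = 0.01242; check Q = 1334
Then remove 0.02556 M of G.
Step 3:
                  C         B         G         X
  Initial  0.002964   0.06943   0.08347    0.2051
  Change  -4.7284e-04 1.5761e-04 3.1522e-04 3.1522e-04
  Equil    0.002491   0.06959   0.08378    0.2055
  solve Keq expr → x = 1.5761e-04; check Q = 1334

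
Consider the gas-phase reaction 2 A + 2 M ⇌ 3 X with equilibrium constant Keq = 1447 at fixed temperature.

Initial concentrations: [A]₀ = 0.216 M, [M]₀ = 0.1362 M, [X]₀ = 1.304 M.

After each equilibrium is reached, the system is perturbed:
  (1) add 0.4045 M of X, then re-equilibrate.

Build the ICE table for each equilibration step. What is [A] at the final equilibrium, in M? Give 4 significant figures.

[A]_eq = 0.276 M

Q₀ = 2562 vs Keq = 1447 ⇒ Q>K, reverse
Step 1:
                    A           M           X
  I             0.216      0.1362       1.304
  C           0.02204     0.02204    -0.03306
  E             0.238      0.1582       1.271
  solve Keq expr → x = -0.01102; check Q = 1447
Then add 0.4045 M of X.
Step 2:
                    A           M           X
  I             0.238      0.1582       1.675
  C           0.03792     0.03792    -0.05688
  E             0.276      0.1962       1.619
  solve Keq expr → x = -0.01896; check Q = 1447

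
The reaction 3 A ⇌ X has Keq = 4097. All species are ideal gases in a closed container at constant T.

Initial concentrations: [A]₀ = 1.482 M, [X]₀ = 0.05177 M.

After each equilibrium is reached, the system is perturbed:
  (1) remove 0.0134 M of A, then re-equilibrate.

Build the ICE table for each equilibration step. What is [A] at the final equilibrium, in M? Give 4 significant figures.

[A]_eq = 0.0504 M

Q₀ = 0.0159 vs Keq = 4097 ⇒ Q<K, forward
Step 1:
                  A         X
  Initial     1.482   0.05177
  Change     -1.431    0.4772
  Equil     0.05054    0.5289
  solve Keq expr → x = 0.4772; check Q = 4097
Then remove 0.0134 M of A.
Step 2:
                  A         X
  Initial   0.03714    0.5289
  Change    0.01326  -0.00442
  Equil      0.0504    0.5245
  solve Keq expr → x = -0.00442; check Q = 4097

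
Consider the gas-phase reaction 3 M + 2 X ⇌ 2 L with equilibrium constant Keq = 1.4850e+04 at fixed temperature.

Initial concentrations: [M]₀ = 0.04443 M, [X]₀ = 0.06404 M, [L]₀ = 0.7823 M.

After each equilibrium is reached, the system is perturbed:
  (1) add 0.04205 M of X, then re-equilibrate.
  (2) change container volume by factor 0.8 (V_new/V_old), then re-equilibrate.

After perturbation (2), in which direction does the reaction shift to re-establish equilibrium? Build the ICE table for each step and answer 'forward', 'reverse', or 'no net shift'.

Q₀ = 1.7014e+06 vs Keq = 1.4850e+04 ⇒ Q>K, reverse
Step 1:
                  M         X         L
  I         0.04443   0.06404    0.7823
  C         0.08824   0.05882  -0.05882
  E          0.1327    0.1229    0.7235
  solve Keq expr → x = -0.02941; check Q = 1.4850e+04
Then add 0.04205 M of X.
Step 2:
                  M         X         L
  I          0.1327    0.1649    0.7235
  C         -0.0171   -0.0114    0.0114
  E          0.1156    0.1535    0.7349
  solve Keq expr → x = 0.005702; check Q = 1.4850e+04
Then change container volume by factor 0.8 (V_new/V_old).
Step 3:
                  M         X         L
  I          0.1445    0.1919    0.9186
  C        -0.02149  -0.01433   0.01433
  E           0.123    0.1776    0.9329
  solve Keq expr → x = 0.007164; check Q = 1.4850e+04

Direction: forward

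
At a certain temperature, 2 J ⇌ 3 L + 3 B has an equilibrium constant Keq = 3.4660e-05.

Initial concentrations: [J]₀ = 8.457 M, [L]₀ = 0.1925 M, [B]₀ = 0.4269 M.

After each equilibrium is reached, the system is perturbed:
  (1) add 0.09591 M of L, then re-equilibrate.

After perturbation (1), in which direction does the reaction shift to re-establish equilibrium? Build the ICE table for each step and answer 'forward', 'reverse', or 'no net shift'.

Direction: reverse

Q₀ = 7.7596e-06 vs Keq = 3.4660e-05 ⇒ Q<K, forward
Step 1:
                    J           L           B
  I             8.457      0.1925      0.4269
  C          -0.05047      0.0757      0.0757
  E             8.407      0.2682      0.5026
  solve Keq expr → x = 0.02523; check Q = 3.4660e-05
Then add 0.09591 M of L.
Step 2:
                    J           L           B
  I             8.407      0.3641      0.5026
  C           0.03945    -0.05917    -0.05917
  E             8.446      0.3049      0.4434
  solve Keq expr → x = -0.01972; check Q = 3.4660e-05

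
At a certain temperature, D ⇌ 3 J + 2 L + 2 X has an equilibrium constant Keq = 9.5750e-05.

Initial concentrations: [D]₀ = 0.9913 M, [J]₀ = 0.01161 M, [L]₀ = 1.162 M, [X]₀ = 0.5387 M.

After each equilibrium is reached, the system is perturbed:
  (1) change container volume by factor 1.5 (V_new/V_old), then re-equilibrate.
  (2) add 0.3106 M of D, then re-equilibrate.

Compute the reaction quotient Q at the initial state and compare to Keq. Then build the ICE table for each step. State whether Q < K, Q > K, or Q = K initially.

Q₀ = 6.1858e-07 vs Keq = 9.5750e-05 ⇒ Q<K, forward
Step 1:
                  D         J         L         X
  init       0.9913   0.01161     1.162    0.5387
  Δ        -0.01568   0.04705   0.03137   0.03137
  eq         0.9756   0.05866     1.193    0.5701
  solve Keq expr → x = 0.01568; check Q = 9.5750e-05
Then change container volume by factor 1.5 (V_new/V_old).
Step 2:
                  D         J         L         X
  init       0.6504   0.03911    0.7956      0.38
  Δ        -0.01409   0.04227   0.02818   0.02818
  eq         0.6363   0.08137    0.8238    0.4082
  solve Keq expr → x = 0.01409; check Q = 9.5750e-05
Then add 0.3106 M of D.
Step 3:
                  D         J         L         X
  init       0.9469   0.08137    0.8238    0.4082
  Δ       -0.003314  0.009941  0.006627  0.006627
  eq         0.9436   0.09131    0.8304    0.4148
  solve Keq expr → x = 0.003314; check Q = 9.5750e-05

Q₀ = 6.1858e-07; Q < K (proceeds forward)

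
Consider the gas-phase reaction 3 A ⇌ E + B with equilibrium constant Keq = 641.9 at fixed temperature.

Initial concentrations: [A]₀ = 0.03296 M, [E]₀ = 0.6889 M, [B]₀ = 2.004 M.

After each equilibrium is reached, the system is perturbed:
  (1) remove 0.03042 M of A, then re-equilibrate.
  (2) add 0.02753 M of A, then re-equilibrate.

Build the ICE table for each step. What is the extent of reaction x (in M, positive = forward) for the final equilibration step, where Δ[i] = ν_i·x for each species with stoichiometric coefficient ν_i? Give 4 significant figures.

x = 0.008922 M

Q₀ = 3.8556e+04 vs Keq = 641.9 ⇒ Q>K, reverse
Step 1:
                   A          E          B
  Initial    0.03296     0.6889      2.004
  Change     0.09348   -0.03116   -0.03116
  Equil       0.1264     0.6577      1.973
  solve Keq expr → x = -0.03116; check Q = 641.9
Then remove 0.03042 M of A.
Step 2:
                   A          E          B
  Initial    0.09602     0.6577      1.973
  Change     0.02958  -0.009858  -0.009858
  Equil       0.1256     0.6479      1.963
  solve Keq expr → x = -0.009858; check Q = 641.9
Then add 0.02753 M of A.
Step 3:
                   A          E          B
  Initial     0.1531     0.6479      1.963
  Change    -0.02677   0.008922   0.008922
  Equil       0.1264     0.6568      1.972
  solve Keq expr → x = 0.008922; check Q = 641.9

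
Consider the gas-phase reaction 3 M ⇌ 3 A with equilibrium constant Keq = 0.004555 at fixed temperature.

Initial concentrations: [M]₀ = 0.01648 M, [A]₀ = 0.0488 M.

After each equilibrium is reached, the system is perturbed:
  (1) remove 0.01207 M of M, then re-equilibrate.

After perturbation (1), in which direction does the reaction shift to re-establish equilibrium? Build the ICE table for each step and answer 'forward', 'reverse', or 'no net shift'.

Q₀ = 25.96 vs Keq = 0.004555 ⇒ Q>K, reverse
Step 1:
                    M           A
  I           0.01648      0.0488
  C           0.03952    -0.03952
  E             0.056    0.009282
  solve Keq expr → x = -0.01317; check Q = 0.004555
Then remove 0.01207 M of M.
Step 2:
                    M           A
  I           0.04393    0.009282
  C          0.001716   -0.001716
  E           0.04564    0.007566
  solve Keq expr → x = -5.7210e-04; check Q = 0.004555

Direction: reverse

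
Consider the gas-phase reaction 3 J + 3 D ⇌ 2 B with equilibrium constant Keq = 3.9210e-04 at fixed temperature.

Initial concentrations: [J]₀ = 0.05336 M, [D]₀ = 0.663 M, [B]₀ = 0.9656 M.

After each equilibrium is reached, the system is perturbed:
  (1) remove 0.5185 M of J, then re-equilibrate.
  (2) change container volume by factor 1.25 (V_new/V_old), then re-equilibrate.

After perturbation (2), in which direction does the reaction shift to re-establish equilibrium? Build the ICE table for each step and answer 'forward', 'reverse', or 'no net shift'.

Q₀ = 2.1057e+04 vs Keq = 3.9210e-04 ⇒ Q>K, reverse
Step 1:
                   J          D          B
  Initial    0.05336      0.663     0.9656
  Change       1.316      1.316    -0.8773
  Equil        1.369      1.979    0.08832
  solve Keq expr → x = -0.4386; check Q = 3.9210e-04
Then remove 0.5185 M of J.
Step 2:
                   J          D          B
  Initial     0.8508      1.979    0.08832
  Change     0.05773    0.05773   -0.03849
  Equil       0.9085      2.037    0.04984
  solve Keq expr → x = -0.01924; check Q = 3.9210e-04
Then change container volume by factor 1.25 (V_new/V_old).
Step 3:
                   J          D          B
  Initial     0.7268      1.629    0.03987
  Change     0.01929    0.01929   -0.01286
  Equil       0.7461      1.649    0.02701
  solve Keq expr → x = -0.006429; check Q = 3.9210e-04

Direction: reverse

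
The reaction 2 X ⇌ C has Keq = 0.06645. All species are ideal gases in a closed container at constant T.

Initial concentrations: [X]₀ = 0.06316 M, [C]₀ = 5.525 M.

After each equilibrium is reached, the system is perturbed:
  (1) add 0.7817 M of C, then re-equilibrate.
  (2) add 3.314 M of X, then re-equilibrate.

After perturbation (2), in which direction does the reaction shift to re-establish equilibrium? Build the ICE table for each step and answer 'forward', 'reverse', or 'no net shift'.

Direction: forward

Q₀ = 1385 vs Keq = 0.06645 ⇒ Q>K, reverse
Step 1:
                   X          C
  I          0.06316      5.525
  C            6.063     -3.031
  E            6.126      2.494
  solve Keq expr → x = -3.031; check Q = 0.06645
Then add 0.7817 M of C.
Step 2:
                   X          C
  I            6.126      3.275
  C            0.578     -0.289
  E            6.704      2.986
  solve Keq expr → x = -0.289; check Q = 0.06645
Then add 3.314 M of X.
Step 3:
                   X          C
  I            10.02      2.986
  C           -2.184      1.092
  E            7.834      4.078
  solve Keq expr → x = 1.092; check Q = 0.06645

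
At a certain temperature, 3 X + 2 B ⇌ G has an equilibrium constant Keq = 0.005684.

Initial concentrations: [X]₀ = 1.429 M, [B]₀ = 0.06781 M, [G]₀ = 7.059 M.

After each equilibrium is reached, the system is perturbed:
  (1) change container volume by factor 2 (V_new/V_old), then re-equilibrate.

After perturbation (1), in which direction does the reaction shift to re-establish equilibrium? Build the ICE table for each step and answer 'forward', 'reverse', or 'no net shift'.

Direction: reverse

Q₀ = 526.1 vs Keq = 0.005684 ⇒ Q>K, reverse
Step 1:
                   X          B          G
  init         1.429    0.06781      7.059
  Δ            3.846      2.564     -1.282
  eq           5.275      2.632      5.777
  solve Keq expr → x = -1.282; check Q = 0.005684
Then change container volume by factor 2 (V_new/V_old).
Step 2:
                   X          B          G
  init         2.637      1.316      2.889
  Δ            1.571      1.047    -0.5236
  eq           4.208      2.363      2.365
  solve Keq expr → x = -0.5236; check Q = 0.005684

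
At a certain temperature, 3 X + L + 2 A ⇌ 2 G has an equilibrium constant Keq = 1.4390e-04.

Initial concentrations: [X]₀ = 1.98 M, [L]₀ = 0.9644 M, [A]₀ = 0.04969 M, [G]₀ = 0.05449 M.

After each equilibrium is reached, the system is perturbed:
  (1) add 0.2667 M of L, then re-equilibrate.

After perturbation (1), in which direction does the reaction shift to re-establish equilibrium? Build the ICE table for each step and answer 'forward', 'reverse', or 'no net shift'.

Direction: forward

Q₀ = 0.1606 vs Keq = 1.4390e-04 ⇒ Q>K, reverse
Step 1:
                    X           L           A           G
  I              1.98      0.9644     0.04969     0.05449
  C           0.07642     0.02547     0.05095    -0.05095
  E             2.056      0.9899      0.1006    0.003542
  solve Keq expr → x = -0.02547; check Q = 1.4390e-04
Then add 0.2667 M of L.
Step 2:
                    X           L           A           G
  I             2.056       1.257      0.1006    0.003542
  C       -6.4425e-04 -2.1475e-04 -4.2950e-04  4.2950e-04
  E             2.056       1.256      0.1002    0.003972
  solve Keq expr → x = 2.1475e-04; check Q = 1.4390e-04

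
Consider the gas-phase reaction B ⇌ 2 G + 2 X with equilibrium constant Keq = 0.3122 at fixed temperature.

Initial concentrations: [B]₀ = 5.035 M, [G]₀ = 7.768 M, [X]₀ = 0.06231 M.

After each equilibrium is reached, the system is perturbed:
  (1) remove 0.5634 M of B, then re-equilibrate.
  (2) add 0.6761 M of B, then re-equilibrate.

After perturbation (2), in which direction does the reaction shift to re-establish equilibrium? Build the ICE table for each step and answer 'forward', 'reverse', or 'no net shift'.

Direction: forward

Q₀ = 0.04653 vs Keq = 0.3122 ⇒ Q<K, forward
Step 1:
                  B         G         X
  Initial     5.035     7.768   0.06231
  Change   -0.04817   0.09635   0.09635
  Equil       4.987     7.864    0.1587
  solve Keq expr → x = 0.04817; check Q = 0.3122
Then remove 0.5634 M of B.
Step 2:
                  B         G         X
  Initial     4.423     7.864    0.1587
  Change   0.004492 -0.008984 -0.008984
  Equil       4.428     7.855    0.1497
  solve Keq expr → x = -0.004492; check Q = 0.3122
Then add 0.6761 M of B.
Step 3:
                  B         G         X
  Initial     5.104     7.855    0.1497
  Change  -0.005359   0.01072   0.01072
  Equil       5.099     7.866    0.1604
  solve Keq expr → x = 0.005359; check Q = 0.3122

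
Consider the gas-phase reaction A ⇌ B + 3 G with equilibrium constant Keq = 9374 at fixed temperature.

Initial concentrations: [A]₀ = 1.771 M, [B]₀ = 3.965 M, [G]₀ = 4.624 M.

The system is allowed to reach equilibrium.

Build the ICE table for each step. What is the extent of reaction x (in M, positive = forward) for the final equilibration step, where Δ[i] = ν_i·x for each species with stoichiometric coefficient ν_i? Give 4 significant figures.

Q₀ = 221.3 vs Keq = 9374 ⇒ Q<K, forward
Step 1:
                   A          B          G
  init         1.771      3.965      4.624
  Δ           -1.385      1.385      4.155
  eq          0.3861       5.35      8.779
  solve Keq expr → x = 1.385; check Q = 9374

x = 1.385 M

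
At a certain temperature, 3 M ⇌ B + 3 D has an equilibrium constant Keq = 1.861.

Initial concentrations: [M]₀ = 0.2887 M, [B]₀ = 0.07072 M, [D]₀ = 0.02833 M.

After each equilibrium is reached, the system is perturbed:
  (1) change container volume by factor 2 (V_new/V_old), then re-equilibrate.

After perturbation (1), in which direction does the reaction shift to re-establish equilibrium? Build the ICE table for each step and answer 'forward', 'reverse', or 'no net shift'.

Q₀ = 6.6825e-05 vs Keq = 1.861 ⇒ Q<K, forward
Step 1:
                   M          B          D
  init        0.2887    0.07072    0.02833
  Δ          -0.1953    0.06509     0.1953
  eq         0.09344     0.1358     0.2236
  solve Keq expr → x = 0.06509; check Q = 1.861
Then change container volume by factor 2 (V_new/V_old).
Step 2:
                   M          B          D
  init       0.04672     0.0679     0.1118
  Δ        -0.006907   0.002302   0.006907
  eq         0.03981    0.07021     0.1187
  solve Keq expr → x = 0.002302; check Q = 1.861

Direction: forward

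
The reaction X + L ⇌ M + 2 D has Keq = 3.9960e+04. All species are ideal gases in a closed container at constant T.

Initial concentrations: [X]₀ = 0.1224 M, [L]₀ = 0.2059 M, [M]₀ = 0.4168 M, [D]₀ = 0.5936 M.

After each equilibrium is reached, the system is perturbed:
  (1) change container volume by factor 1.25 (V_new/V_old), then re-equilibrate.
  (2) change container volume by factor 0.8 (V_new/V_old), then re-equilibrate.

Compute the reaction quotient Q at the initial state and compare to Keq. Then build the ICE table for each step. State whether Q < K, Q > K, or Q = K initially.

Q₀ = 5.827 vs Keq = 3.9960e+04 ⇒ Q<K, forward
Step 1:
                    X           L           M           D
  Initial      0.1224      0.2059      0.4168      0.5936
  Change      -0.1223     -0.1223      0.1223      0.2446
  Equil    1.1335e-04     0.08361      0.5391      0.8382
  solve Keq expr → x = 0.1223; check Q = 3.9960e+04
Then change container volume by factor 1.25 (V_new/V_old).
Step 2:
                    X           L           M           D
  Initial  9.0681e-05     0.06689      0.4313      0.6705
  Change  -1.8106e-05 -1.8106e-05  1.8106e-05  3.6211e-05
  Equil    7.2575e-05     0.06687      0.4313      0.6706
  solve Keq expr → x = 1.8106e-05; check Q = 3.9960e+04
Then change container volume by factor 0.8 (V_new/V_old).
Step 3:
                    X           L           M           D
  Initial  9.0719e-05     0.08359      0.5391      0.8382
  Change   2.2632e-05  2.2632e-05 -2.2632e-05 -4.5264e-05
  Equil    1.1335e-04     0.08361      0.5391      0.8382
  solve Keq expr → x = -2.2632e-05; check Q = 3.9960e+04

Q₀ = 5.827; Q < K (proceeds forward)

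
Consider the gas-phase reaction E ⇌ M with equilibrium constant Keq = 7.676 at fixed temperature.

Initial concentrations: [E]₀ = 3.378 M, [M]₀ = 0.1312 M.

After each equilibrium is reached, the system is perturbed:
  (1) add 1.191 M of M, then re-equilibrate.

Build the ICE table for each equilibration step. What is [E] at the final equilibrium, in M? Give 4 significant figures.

[E]_eq = 0.5417 M

Q₀ = 0.03884 vs Keq = 7.676 ⇒ Q<K, forward
Step 1:
                  E         M
  Initial     3.378    0.1312
  Change     -2.974     2.974
  Equil      0.4045     3.105
  solve Keq expr → x = 2.974; check Q = 7.676
Then add 1.191 M of M.
Step 2:
                  E         M
  Initial    0.4045     4.296
  Change     0.1373   -0.1373
  Equil      0.5417     4.158
  solve Keq expr → x = -0.1373; check Q = 7.676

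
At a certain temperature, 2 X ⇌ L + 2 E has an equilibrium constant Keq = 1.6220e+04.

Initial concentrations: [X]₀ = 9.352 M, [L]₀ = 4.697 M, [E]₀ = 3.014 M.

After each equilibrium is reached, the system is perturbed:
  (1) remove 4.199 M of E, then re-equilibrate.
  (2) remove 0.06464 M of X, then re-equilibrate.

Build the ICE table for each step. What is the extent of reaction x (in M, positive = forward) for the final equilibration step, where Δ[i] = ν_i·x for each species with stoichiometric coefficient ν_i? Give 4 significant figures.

x = -0.03141 M

Q₀ = 0.4879 vs Keq = 1.6220e+04 ⇒ Q<K, forward
Step 1:
                   X          L          E
  Initial      9.352      4.697      3.014
  Change      -9.064      4.532      9.064
  Equil       0.2881      9.229      12.08
  solve Keq expr → x = 4.532; check Q = 1.6220e+04
Then remove 4.199 M of E.
Step 2:
                   X          L          E
  Initial     0.2881      9.229      7.879
  Change    -0.09734    0.04867    0.09734
  Equil       0.1908      9.278      7.976
  solve Keq expr → x = 0.04867; check Q = 1.6220e+04
Then remove 0.06464 M of X.
Step 3:
                   X          L          E
  Initial     0.1261      9.278      7.976
  Change     0.06282   -0.03141   -0.06282
  Equil       0.1889      9.246      7.913
  solve Keq expr → x = -0.03141; check Q = 1.6220e+04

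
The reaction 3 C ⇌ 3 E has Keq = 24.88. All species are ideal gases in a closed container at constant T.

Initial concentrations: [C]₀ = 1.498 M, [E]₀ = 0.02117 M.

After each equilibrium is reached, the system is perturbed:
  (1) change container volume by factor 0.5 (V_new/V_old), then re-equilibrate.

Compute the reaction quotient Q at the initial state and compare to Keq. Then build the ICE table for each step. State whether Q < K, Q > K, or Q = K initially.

Q₀ = 2.8225e-06 vs Keq = 24.88 ⇒ Q<K, forward
Step 1:
                  C         E
  init        1.498   0.02117
  Δ           -1.11      1.11
  eq         0.3876     1.132
  solve Keq expr → x = 0.3701; check Q = 24.88
Then change container volume by factor 0.5 (V_new/V_old).
Step 2:
                  C         E
  init       0.7752     2.263
  Δ               0         0
  eq         0.7752     2.263
  solve Keq expr → x = 0; check Q = 24.88

Q₀ = 2.8225e-06; Q < K (proceeds forward)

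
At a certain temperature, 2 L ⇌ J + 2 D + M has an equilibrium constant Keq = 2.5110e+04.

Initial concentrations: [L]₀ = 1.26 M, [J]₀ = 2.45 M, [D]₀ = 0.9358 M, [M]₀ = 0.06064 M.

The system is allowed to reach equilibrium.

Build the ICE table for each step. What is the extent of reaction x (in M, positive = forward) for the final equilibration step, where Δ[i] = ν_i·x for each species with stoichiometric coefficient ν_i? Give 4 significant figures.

x = 0.6201 M

Q₀ = 0.08195 vs Keq = 2.5110e+04 ⇒ Q<K, forward
Step 1:
                   L          J          D          M
  I             1.26       2.45     0.9358    0.06064
  C            -1.24     0.6201       1.24     0.6201
  E          0.01985       3.07      2.176     0.6807
  solve Keq expr → x = 0.6201; check Q = 2.5110e+04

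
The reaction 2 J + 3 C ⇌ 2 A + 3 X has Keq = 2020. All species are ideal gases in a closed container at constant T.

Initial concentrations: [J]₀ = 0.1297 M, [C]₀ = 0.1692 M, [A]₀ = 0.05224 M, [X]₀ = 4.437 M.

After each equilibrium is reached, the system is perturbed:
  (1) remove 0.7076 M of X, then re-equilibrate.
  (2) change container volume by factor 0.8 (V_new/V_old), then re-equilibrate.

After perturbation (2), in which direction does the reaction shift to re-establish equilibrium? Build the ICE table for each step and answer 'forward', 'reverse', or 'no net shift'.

Q₀ = 2925 vs Keq = 2020 ⇒ Q>K, reverse
Step 1:
                  J         C         A         X
  init       0.1297    0.1692   0.05224     4.437
  Δ        0.004501  0.006751 -0.004501 -0.006751
  eq         0.1342     0.176   0.04774      4.43
  solve Keq expr → x = -0.00225; check Q = 2020
Then remove 0.7076 M of X.
Step 2:
                  J         C         A         X
  init       0.1342     0.176   0.04774     3.723
  Δ       -0.006359 -0.009538  0.006359  0.009538
  eq         0.1278    0.1664    0.0541     3.732
  solve Keq expr → x = 0.003179; check Q = 2020
Then change container volume by factor 0.8 (V_new/V_old).
Step 3:
                  J         C         A         X
  init       0.1598     0.208   0.06762     4.665
  Δ               0         0         0         0
  eq         0.1598     0.208   0.06762     4.665
  solve Keq expr → x = 0; check Q = 2020

Direction: no net shift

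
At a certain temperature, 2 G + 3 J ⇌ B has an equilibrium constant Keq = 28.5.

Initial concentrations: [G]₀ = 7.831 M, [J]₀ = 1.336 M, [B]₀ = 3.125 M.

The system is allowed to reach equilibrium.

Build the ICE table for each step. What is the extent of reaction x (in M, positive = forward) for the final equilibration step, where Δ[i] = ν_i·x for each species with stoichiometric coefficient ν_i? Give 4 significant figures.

x = 0.4001 M

Q₀ = 0.02137 vs Keq = 28.5 ⇒ Q<K, forward
Step 1:
                   G          J          B
  init         7.831      1.336      3.125
  Δ          -0.8002       -1.2     0.4001
  eq           7.031     0.1358      3.525
  solve Keq expr → x = 0.4001; check Q = 28.5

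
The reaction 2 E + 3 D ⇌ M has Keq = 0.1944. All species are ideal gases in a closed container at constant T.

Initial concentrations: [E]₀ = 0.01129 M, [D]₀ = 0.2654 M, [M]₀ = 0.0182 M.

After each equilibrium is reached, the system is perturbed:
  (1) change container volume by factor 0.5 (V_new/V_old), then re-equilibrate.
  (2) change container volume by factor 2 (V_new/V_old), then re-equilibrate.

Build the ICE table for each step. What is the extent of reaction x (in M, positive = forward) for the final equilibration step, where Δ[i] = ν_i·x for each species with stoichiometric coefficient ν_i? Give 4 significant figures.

Q₀ = 7638 vs Keq = 0.1944 ⇒ Q>K, reverse
Step 1:
                    E           D           M
  Initial     0.01129      0.2654      0.0182
  Change      0.03637     0.05456    -0.01819
  Equil       0.04766        0.32  1.4464e-05
  solve Keq expr → x = -0.01819; check Q = 0.1944
Then change container volume by factor 0.5 (V_new/V_old).
Step 2:
                    E           D           M
  Initial     0.09532      0.6399  2.8929e-05
  Change  -8.4610e-04   -0.001269  4.2305e-04
  Equil       0.09448      0.6386  4.5198e-04
  solve Keq expr → x = 4.2305e-04; check Q = 0.1944
Then change container volume by factor 2 (V_new/V_old).
Step 3:
                    E           D           M
  Initial     0.04724      0.3193  2.2599e-04
  Change   4.2305e-04  6.3457e-04 -2.1152e-04
  Equil       0.04766        0.32  1.4464e-05
  solve Keq expr → x = -2.1152e-04; check Q = 0.1944

x = -2.1152e-04 M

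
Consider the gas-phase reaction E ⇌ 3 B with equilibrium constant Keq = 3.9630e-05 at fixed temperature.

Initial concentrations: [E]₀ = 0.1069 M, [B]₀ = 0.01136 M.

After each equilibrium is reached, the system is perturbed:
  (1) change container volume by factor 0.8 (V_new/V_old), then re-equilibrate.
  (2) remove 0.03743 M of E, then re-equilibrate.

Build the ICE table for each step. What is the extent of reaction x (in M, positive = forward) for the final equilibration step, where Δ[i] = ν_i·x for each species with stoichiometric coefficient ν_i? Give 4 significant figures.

Q₀ = 1.3714e-05 vs Keq = 3.9630e-05 ⇒ Q<K, forward
Step 1:
                    E           B
  I            0.1069     0.01136
  C          -0.00158    0.004741
  E            0.1053      0.0161
  solve Keq expr → x = 0.00158; check Q = 3.9630e-05
Then change container volume by factor 0.8 (V_new/V_old).
Step 2:
                    E           B
  I            0.1316     0.02013
  C        9.1396e-04   -0.002742
  E            0.1326     0.01738
  solve Keq expr → x = -9.1396e-04; check Q = 3.9630e-05
Then remove 0.03743 M of E.
Step 3:
                    E           B
  I           0.09513     0.01738
  C        5.9588e-04   -0.001788
  E           0.09573      0.0156
  solve Keq expr → x = -5.9588e-04; check Q = 3.9630e-05

x = -5.9588e-04 M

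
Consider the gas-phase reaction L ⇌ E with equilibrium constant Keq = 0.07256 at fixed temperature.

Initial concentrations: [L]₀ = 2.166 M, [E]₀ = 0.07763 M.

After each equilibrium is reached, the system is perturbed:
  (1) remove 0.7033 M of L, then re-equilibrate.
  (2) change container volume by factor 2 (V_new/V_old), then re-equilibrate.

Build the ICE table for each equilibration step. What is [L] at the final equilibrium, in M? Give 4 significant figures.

Q₀ = 0.03584 vs Keq = 0.07256 ⇒ Q<K, forward
Step 1:
                  L         E
  I           2.166   0.07763
  C        -0.07415   0.07415
  E           2.092    0.1518
  solve Keq expr → x = 0.07415; check Q = 0.07256
Then remove 0.7033 M of L.
Step 2:
                  L         E
  I           1.389    0.1518
  C         0.04758  -0.04758
  E           1.436    0.1042
  solve Keq expr → x = -0.04758; check Q = 0.07256
Then change container volume by factor 2 (V_new/V_old).
Step 3:
                  L         E
  I          0.7181    0.0521
  C               0         0
  E          0.7181    0.0521
  solve Keq expr → x = 0; check Q = 0.07256

[L]_eq = 0.7181 M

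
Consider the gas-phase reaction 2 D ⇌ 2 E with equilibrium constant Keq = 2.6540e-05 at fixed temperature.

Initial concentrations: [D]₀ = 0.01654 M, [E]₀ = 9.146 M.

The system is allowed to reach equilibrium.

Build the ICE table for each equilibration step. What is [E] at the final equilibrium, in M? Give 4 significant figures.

Q₀ = 3.0577e+05 vs Keq = 2.6540e-05 ⇒ Q>K, reverse
Step 1:
                  D         E
  init      0.01654     9.146
  Δ           9.099    -9.099
  eq          9.116   0.04696
  solve Keq expr → x = -4.55; check Q = 2.6540e-05

[E]_eq = 0.04696 M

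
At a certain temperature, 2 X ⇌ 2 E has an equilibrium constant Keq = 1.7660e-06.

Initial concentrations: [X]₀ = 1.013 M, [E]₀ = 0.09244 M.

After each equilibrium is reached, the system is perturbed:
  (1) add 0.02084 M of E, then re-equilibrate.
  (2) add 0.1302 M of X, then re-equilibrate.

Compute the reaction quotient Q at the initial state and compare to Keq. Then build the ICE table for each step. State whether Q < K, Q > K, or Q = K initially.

Q₀ = 0.008327; Q > K (proceeds reverse)

Q₀ = 0.008327 vs Keq = 1.7660e-06 ⇒ Q>K, reverse
Step 1:
                  X         E
  I           1.013   0.09244
  C         0.09097  -0.09097
  E           1.104  0.001467
  solve Keq expr → x = -0.04549; check Q = 1.7660e-06
Then add 0.02084 M of E.
Step 2:
                  X         E
  I           1.104   0.02231
  C         0.02081  -0.02081
  E           1.125  0.001495
  solve Keq expr → x = -0.01041; check Q = 1.7660e-06
Then add 0.1302 M of X.
Step 3:
                  X         E
  I           1.255  0.001495
  C       -1.7279e-04 1.7279e-04
  E           1.255  0.001668
  solve Keq expr → x = 8.6397e-05; check Q = 1.7660e-06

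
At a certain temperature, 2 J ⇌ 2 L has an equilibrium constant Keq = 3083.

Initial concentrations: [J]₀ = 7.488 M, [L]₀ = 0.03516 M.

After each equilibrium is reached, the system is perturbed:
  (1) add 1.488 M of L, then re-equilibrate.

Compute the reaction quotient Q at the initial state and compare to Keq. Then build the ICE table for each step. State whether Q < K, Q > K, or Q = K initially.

Q₀ = 2.2048e-05; Q < K (proceeds forward)

Q₀ = 2.2048e-05 vs Keq = 3083 ⇒ Q<K, forward
Step 1:
                   J          L
  I            7.488    0.03516
  C           -7.355      7.355
  E           0.1331       7.39
  solve Keq expr → x = 3.677; check Q = 3083
Then add 1.488 M of L.
Step 2:
                   J          L
  I           0.1331      8.878
  C          0.02632   -0.02632
  E           0.1594      8.852
  solve Keq expr → x = -0.01316; check Q = 3083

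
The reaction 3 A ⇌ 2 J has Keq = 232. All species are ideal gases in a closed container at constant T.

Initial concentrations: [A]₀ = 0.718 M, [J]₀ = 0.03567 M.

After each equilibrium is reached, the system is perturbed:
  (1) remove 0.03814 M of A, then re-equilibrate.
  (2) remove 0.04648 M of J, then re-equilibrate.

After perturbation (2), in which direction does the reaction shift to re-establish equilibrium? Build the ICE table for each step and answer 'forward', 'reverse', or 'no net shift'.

Q₀ = 0.003437 vs Keq = 232 ⇒ Q<K, forward
Step 1:
                    A           J
  I             0.718     0.03567
  C           -0.6224      0.4149
  E           0.09565      0.4506
  solve Keq expr → x = 0.2075; check Q = 232
Then remove 0.03814 M of A.
Step 2:
                    A           J
  I           0.05751      0.4506
  C           0.03483    -0.02322
  E           0.09233      0.4274
  solve Keq expr → x = -0.01161; check Q = 232
Then remove 0.04648 M of J.
Step 3:
                    A           J
  I           0.09233      0.3809
  C         -0.006205    0.004136
  E           0.08613       0.385
  solve Keq expr → x = 0.002068; check Q = 232

Direction: forward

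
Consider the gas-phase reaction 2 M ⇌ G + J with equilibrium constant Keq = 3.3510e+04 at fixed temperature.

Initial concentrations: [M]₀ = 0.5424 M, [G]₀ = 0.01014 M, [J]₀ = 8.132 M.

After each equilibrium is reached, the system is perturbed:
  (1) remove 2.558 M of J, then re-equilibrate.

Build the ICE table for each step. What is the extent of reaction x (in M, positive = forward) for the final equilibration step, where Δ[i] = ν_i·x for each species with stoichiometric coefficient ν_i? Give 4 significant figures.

x = 6.8757e-04 M

Q₀ = 0.2803 vs Keq = 3.3510e+04 ⇒ Q<K, forward
Step 1:
                   M          G          J
  I           0.5424    0.01014      8.132
  C          -0.5341      0.267      0.267
  E         0.008335     0.2772      8.399
  solve Keq expr → x = 0.267; check Q = 3.3510e+04
Then remove 2.558 M of J.
Step 2:
                   M          G          J
  I         0.008335     0.2772      5.841
  C        -0.001375 6.8757e-04 6.8757e-04
  E          0.00696     0.2779      5.842
  solve Keq expr → x = 6.8757e-04; check Q = 3.3510e+04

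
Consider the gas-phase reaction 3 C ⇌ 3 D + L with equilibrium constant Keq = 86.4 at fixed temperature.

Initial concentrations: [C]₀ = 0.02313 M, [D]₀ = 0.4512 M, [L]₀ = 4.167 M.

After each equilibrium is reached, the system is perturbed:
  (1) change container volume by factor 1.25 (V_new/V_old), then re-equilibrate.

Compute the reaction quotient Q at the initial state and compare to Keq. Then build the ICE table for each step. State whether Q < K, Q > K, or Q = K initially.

Q₀ = 3.0932e+04; Q > K (proceeds reverse)

Q₀ = 3.0932e+04 vs Keq = 86.4 ⇒ Q>K, reverse
Step 1:
                  C         D         L
  I         0.02313    0.4512     4.167
  C          0.1032   -0.1032   -0.0344
  E          0.1263     0.348     4.133
  solve Keq expr → x = -0.0344; check Q = 86.4
Then change container volume by factor 1.25 (V_new/V_old).
Step 2:
                  C         D         L
  I          0.1011    0.2784     3.306
  C       -0.005405  0.005405  0.001802
  E         0.09565    0.2838     3.308
  solve Keq expr → x = 0.001802; check Q = 86.4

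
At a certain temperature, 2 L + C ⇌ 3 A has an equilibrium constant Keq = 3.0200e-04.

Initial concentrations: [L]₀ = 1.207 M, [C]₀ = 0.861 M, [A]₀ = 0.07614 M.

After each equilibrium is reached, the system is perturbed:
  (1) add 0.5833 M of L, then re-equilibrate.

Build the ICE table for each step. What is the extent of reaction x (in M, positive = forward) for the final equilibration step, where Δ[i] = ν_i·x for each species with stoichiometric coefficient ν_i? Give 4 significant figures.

Q₀ = 3.5190e-04 vs Keq = 3.0200e-04 ⇒ Q>K, reverse
Step 1:
                   L          C          A
  I            1.207      0.861    0.07614
  C         0.002435   0.001218  -0.003653
  E            1.209     0.8622    0.07249
  solve Keq expr → x = -0.001218; check Q = 3.0200e-04
Then add 0.5833 M of L.
Step 2:
                   L          C          A
  I            1.793     0.8622    0.07249
  C           -0.014  -0.007001      0.021
  E            1.779     0.8552    0.09349
  solve Keq expr → x = 0.007001; check Q = 3.0200e-04

x = 0.007001 M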